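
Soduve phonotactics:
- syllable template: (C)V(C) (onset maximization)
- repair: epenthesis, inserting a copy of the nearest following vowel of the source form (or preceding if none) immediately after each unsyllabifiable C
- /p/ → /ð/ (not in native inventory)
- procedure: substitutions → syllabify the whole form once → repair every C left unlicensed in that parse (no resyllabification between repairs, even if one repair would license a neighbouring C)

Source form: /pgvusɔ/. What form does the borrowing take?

ðuguvusɔ

Substitution: /p/ → /ð/, giving /ðgvusɔ/.
Syllabifying with onset maximization leaves /ð/, /g/ stranded (at most one coda consonant is licensed; onsets are limited to one consonant).
Inserting the epenthetic vowel yields /ð/ → /ðu/, /g/ → /gu/.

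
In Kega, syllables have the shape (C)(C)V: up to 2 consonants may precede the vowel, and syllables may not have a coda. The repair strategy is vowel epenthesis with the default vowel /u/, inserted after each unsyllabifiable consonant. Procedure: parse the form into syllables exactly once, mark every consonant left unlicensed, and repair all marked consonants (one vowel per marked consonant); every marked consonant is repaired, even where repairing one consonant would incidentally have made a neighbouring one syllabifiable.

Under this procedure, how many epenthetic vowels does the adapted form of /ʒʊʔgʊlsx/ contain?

The unsyllabifiable consonants are /l/, /s/, /x/; each receives one epenthetic vowel.

3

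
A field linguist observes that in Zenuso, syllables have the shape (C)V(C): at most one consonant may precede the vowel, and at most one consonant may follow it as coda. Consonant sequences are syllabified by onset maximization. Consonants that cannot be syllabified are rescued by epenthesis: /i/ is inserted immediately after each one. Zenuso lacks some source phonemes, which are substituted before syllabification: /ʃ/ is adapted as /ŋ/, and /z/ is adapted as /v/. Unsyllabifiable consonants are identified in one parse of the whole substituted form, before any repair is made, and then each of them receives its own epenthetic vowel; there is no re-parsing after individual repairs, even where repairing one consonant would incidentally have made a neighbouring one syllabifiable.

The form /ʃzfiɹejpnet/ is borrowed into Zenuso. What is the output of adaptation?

Substitution: /ʃ/ → /ŋ/, /z/ → /v/, giving /ŋvfiɹejpnet/.
The consonants /ŋ/, /v/, /p/ cannot be parsed into a legal (C)V(C) syllable (at most one coda consonant is licensed; onsets are limited to one consonant).
Inserting the epenthetic vowel yields /ŋ/ → /ŋi/, /v/ → /vi/, /p/ → /pi/.

ŋivifiɹejpinet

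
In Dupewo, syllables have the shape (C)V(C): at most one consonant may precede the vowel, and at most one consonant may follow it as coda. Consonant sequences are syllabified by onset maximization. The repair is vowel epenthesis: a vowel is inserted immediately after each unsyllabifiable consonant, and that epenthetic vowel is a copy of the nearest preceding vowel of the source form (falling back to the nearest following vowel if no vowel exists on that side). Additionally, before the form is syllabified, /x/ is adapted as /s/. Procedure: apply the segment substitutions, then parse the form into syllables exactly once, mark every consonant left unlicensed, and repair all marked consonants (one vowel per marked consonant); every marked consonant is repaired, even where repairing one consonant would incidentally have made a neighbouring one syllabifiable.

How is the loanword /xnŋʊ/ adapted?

sʊnʊŋʊ

Substitution: /x/ → /s/, giving /snŋʊ/.
Under (C)V(C), the unsyllabifiable consonants are /s/, /n/ (at most one coda consonant is licensed; onsets are limited to one consonant).
Inserting the epenthetic vowel yields /s/ → /sʊ/, /n/ → /nʊ/.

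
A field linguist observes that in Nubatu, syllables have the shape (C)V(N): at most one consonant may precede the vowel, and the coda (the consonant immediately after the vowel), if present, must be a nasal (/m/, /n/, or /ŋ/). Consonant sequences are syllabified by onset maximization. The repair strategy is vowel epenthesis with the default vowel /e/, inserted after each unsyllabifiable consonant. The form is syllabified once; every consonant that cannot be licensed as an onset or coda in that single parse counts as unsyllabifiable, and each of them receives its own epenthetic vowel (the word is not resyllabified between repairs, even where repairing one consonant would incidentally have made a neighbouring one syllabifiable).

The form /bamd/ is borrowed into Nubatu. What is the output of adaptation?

Under (C)V(N), the unsyllabifiable consonants are /d/ (only a nasal (/m/, /n/, or /ŋ/) is licensed in coda position; onsets are limited to one consonant).
Inserting the epenthetic vowel yields /d/ → /de/.

bamde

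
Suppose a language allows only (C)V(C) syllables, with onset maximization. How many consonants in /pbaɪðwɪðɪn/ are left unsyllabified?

Under (C)V(C), the unsyllabifiable consonants are /p/ (at most one coda consonant is licensed; onsets are limited to one consonant).

1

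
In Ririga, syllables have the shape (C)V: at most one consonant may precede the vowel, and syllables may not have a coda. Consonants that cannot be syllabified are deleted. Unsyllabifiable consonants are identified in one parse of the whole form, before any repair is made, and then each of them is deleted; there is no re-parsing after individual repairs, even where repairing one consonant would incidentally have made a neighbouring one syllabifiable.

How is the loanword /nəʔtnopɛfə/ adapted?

nənopɛfə

The consonants /ʔ/, /t/ cannot be parsed into a legal (C)V syllable (no codas are permitted; onsets are limited to one consonant).
Deleting the stranded consonants removes /ʔ/, /t/.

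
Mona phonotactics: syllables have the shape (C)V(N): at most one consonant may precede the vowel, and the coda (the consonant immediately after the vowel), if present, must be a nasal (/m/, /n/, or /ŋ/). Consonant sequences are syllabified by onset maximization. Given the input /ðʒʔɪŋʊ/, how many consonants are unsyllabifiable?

2

Syllabifying with onset maximization leaves /ð/, /ʒ/ stranded (only a nasal (/m/, /n/, or /ŋ/) is licensed in coda position; onsets are limited to one consonant).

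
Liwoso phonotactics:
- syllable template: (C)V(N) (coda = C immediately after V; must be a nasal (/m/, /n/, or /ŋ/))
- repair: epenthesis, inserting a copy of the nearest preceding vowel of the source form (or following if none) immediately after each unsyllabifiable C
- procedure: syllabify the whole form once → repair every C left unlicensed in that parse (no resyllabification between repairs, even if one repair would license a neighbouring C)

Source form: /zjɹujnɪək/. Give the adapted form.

Under (C)V(N), the unsyllabifiable consonants are /z/, /j/, /j/, /k/ (only a nasal (/m/, /n/, or /ŋ/) is licensed in coda position; onsets are limited to one consonant).
Inserting the epenthetic vowel yields /z/ → /zu/, /j/ → /ju/, /j/ → /ju/, /k/ → /kə/.

zujuɹujunɪəkə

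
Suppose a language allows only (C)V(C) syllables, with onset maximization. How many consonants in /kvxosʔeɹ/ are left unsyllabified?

The consonants /k/, /v/ cannot be parsed into a legal (C)V(C) syllable (at most one coda consonant is licensed; onsets are limited to one consonant).

2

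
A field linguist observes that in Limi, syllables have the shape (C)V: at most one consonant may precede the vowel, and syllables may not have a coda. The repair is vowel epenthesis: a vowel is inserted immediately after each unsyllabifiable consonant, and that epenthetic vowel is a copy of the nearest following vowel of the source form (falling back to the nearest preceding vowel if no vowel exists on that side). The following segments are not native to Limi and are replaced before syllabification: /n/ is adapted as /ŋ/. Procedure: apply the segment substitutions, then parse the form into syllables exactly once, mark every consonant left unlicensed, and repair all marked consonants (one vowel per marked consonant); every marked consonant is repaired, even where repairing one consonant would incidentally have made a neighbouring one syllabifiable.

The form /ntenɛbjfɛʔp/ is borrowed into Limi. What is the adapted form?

Substitution: /n/ → /ŋ/, giving /ŋteŋɛbjfɛʔp/.
The consonants /ŋ/, /b/, /j/, /ʔ/, /p/ cannot be parsed into a legal (C)V syllable (no codas are permitted; onsets are limited to one consonant).
Each unlicensed consonant becomes the onset of a new syllable: /ŋ/ → /ŋe/, /b/ → /bɛ/, /j/ → /jɛ/, /ʔ/ → /ʔɛ/, /p/ → /pɛ/.

ŋeteŋɛbɛjɛfɛʔɛpɛ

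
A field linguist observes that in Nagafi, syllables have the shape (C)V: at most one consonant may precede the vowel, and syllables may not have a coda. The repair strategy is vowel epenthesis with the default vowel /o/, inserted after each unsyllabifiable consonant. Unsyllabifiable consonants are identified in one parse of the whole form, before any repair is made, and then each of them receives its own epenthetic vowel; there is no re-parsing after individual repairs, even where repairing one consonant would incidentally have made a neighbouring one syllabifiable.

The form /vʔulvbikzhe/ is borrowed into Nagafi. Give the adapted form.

voʔulovobikozohe

Syllabifying with onset maximization leaves /v/, /l/, /v/, /k/, /z/ stranded (no codas are permitted; onsets are limited to one consonant).
Inserting the epenthetic vowel yields /v/ → /vo/, /l/ → /lo/, /v/ → /vo/, /k/ → /ko/, /z/ → /zo/.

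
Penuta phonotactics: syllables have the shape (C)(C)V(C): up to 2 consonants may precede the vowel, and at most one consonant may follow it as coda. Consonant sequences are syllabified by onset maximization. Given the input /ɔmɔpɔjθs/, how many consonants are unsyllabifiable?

2

Syllabifying with onset maximization leaves /θ/, /s/ stranded (at most one coda consonant is licensed; onsets may contain at most 2 consonants).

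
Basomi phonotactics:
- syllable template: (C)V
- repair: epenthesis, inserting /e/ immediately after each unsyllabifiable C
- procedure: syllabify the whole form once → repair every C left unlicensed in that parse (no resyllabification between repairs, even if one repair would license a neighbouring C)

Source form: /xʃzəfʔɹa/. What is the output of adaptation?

xeʃezəfeʔeɹa

The consonants /x/, /ʃ/, /f/, /ʔ/ cannot be parsed into a legal (C)V syllable (no codas are permitted; onsets are limited to one consonant).
Each unlicensed consonant becomes the onset of a new syllable: /x/ → /xe/, /ʃ/ → /ʃe/, /f/ → /fe/, /ʔ/ → /ʔe/.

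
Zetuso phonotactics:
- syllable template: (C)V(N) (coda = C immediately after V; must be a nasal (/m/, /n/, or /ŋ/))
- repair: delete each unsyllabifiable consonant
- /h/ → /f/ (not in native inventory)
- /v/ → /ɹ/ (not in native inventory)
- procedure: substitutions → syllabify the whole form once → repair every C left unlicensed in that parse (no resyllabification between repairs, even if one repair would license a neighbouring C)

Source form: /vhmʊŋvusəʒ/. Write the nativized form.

mʊŋɹusə

Substitution: /v/ → /ɹ/, /h/ → /f/, giving /ɹfmʊŋɹusəʒ/.
The consonants /ɹ/, /f/, /ʒ/ cannot be parsed into a legal (C)V(N) syllable (only a nasal (/m/, /n/, or /ŋ/) is licensed in coda position; onsets are limited to one consonant).
Each unlicensed consonant is deleted: /ɹ/, /f/, /ʒ/.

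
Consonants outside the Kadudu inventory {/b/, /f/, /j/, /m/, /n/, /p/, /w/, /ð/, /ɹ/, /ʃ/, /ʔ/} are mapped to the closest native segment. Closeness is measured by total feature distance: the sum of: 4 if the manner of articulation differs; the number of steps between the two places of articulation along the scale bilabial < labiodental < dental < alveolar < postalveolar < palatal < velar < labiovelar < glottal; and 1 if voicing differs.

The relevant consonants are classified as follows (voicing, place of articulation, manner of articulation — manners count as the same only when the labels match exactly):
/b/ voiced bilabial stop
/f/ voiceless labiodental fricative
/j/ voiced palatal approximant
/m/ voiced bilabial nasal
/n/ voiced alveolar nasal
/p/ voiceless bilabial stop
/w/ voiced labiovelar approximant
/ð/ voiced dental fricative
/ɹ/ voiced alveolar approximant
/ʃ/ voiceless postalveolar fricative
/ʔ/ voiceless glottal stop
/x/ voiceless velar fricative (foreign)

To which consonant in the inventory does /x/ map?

/ʃ/ is closest: same manner (fricative), place distance 2 (velar→postalveolar), same voicing; total 2. Next closest is /f/ at distance 5.

ʃ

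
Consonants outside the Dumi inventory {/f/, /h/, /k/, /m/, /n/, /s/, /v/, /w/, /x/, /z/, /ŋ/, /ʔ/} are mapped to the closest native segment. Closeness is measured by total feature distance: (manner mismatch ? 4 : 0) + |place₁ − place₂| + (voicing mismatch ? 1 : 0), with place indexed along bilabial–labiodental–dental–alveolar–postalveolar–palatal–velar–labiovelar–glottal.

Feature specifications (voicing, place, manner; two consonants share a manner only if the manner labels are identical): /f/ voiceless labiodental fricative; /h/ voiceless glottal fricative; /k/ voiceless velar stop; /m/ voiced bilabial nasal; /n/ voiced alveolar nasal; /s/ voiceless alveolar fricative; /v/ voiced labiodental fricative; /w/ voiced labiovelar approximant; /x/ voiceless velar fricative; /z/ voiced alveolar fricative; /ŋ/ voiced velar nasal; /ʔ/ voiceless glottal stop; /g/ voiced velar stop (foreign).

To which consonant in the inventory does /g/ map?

k

/k/ is closest: same manner (stop), place distance 0 (velar→velar), voicing differs (+1); total 1. Next closest is /ʔ/ at distance 3.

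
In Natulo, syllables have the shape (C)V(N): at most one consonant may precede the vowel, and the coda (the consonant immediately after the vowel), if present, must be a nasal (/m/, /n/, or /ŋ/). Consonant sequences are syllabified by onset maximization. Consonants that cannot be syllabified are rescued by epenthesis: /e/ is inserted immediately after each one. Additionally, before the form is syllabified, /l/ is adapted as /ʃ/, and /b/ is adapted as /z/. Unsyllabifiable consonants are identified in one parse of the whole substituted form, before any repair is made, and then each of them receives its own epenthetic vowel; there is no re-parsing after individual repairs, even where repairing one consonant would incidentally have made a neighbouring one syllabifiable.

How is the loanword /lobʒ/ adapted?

Substitution: /l/ → /ʃ/, /b/ → /z/, giving /ʃozʒ/.
Under (C)V(N), the unsyllabifiable consonants are /z/, /ʒ/ (only a nasal (/m/, /n/, or /ŋ/) is licensed in coda position; onsets are limited to one consonant).
Each unlicensed consonant becomes the onset of a new syllable: /z/ → /ze/, /ʒ/ → /ʒe/.

ʃozeʒe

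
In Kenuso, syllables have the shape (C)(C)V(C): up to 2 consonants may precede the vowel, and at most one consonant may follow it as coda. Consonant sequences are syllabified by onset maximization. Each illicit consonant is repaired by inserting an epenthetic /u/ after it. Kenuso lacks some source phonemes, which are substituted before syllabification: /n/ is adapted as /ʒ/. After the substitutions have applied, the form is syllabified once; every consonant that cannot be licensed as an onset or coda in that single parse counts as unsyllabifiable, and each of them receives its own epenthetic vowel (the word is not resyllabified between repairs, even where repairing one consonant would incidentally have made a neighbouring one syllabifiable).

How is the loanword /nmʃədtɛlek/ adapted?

Substitution: /n/ → /ʒ/, giving /ʒmʃədtɛlek/.
Under (C)(C)V(C), the unsyllabifiable consonants are /ʒ/ (at most one coda consonant is licensed; onsets may contain at most 2 consonants).
Each unlicensed consonant becomes the onset of a new syllable: /ʒ/ → /ʒu/.

ʒumʃədtɛlek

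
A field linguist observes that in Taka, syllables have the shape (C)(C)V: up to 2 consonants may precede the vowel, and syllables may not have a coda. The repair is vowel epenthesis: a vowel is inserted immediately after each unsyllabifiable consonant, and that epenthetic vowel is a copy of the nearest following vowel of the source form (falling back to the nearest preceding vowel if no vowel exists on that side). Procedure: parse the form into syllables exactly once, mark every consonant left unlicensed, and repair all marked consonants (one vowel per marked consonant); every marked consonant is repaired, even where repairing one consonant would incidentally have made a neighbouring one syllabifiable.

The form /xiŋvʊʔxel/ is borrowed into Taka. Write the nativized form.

xiŋvʊʔxele

Syllabifying with onset maximization leaves /l/ stranded (no codas are permitted; onsets may contain at most 2 consonants).
Inserting the epenthetic vowel yields /l/ → /le/.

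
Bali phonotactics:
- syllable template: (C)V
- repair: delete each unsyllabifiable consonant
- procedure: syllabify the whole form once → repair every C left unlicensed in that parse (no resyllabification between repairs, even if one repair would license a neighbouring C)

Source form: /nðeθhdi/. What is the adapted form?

Under (C)V, the unsyllabifiable consonants are /n/, /θ/, /h/ (no codas are permitted; onsets are limited to one consonant).
Deletion applies to /n/, /θ/, /h/.

ðedi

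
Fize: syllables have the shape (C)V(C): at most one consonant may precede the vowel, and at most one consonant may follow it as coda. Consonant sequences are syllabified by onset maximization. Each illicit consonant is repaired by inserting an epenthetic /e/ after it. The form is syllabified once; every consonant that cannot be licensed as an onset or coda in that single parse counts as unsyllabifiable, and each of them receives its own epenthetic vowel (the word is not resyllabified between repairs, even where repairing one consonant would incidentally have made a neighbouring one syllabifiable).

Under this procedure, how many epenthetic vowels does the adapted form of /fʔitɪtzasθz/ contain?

The unsyllabifiable consonants are /f/, /θ/, /z/; each receives one epenthetic vowel.

3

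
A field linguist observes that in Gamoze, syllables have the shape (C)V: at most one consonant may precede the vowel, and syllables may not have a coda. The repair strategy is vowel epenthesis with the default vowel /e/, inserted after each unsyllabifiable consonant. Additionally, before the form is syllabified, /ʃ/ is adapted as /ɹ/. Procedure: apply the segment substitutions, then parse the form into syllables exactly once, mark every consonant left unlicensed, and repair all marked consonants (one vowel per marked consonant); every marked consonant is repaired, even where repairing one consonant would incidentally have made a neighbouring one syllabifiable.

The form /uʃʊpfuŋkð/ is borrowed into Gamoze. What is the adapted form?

uɹʊpefuŋekeðe

Substitution: /ʃ/ → /ɹ/, giving /uɹʊpfuŋkð/.
The consonants /p/, /ŋ/, /k/, /ð/ cannot be parsed into a legal (C)V syllable (no codas are permitted; onsets are limited to one consonant).
Inserting the epenthetic vowel yields /p/ → /pe/, /ŋ/ → /ŋe/, /k/ → /ke/, /ð/ → /ðe/.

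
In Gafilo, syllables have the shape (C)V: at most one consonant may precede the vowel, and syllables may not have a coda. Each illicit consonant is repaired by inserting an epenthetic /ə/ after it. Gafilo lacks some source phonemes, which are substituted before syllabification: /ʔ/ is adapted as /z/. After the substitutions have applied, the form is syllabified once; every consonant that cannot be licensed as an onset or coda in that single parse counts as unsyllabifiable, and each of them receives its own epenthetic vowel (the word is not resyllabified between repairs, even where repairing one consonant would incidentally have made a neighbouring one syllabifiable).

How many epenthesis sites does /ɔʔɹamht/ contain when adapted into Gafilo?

4

After substitution the input is /ɔzɹamht/.
The unsyllabifiable consonants are /z/, /m/, /h/, /t/; each receives one epenthetic vowel.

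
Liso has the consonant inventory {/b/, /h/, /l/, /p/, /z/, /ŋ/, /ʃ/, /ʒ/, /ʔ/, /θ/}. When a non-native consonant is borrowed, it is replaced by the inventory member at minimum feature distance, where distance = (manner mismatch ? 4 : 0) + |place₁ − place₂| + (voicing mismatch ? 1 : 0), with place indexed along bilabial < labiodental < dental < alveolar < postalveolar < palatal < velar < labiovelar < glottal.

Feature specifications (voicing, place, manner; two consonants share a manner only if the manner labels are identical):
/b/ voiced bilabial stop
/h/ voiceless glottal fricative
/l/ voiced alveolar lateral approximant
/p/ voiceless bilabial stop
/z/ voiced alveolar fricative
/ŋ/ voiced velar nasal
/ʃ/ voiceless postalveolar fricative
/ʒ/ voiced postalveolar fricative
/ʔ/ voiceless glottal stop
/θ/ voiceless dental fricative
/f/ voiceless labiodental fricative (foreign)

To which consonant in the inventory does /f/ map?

/θ/ is closest: same manner (fricative), place distance 1 (labiodental→dental), same voicing; total 1. Next closest is /z/ at distance 3.

θ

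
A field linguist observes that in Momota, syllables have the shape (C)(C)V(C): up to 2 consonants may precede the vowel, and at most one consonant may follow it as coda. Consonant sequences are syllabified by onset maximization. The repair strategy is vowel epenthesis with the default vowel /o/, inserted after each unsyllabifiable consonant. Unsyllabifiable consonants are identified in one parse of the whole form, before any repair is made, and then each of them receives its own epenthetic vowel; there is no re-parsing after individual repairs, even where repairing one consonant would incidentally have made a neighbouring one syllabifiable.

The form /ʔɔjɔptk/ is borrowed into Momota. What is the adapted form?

ʔɔjɔptoko

Under (C)(C)V(C), the unsyllabifiable consonants are /t/, /k/ (at most one coda consonant is licensed; onsets may contain at most 2 consonants).
Epenthesis after each stranded consonant: /t/ → /to/, /k/ → /ko/.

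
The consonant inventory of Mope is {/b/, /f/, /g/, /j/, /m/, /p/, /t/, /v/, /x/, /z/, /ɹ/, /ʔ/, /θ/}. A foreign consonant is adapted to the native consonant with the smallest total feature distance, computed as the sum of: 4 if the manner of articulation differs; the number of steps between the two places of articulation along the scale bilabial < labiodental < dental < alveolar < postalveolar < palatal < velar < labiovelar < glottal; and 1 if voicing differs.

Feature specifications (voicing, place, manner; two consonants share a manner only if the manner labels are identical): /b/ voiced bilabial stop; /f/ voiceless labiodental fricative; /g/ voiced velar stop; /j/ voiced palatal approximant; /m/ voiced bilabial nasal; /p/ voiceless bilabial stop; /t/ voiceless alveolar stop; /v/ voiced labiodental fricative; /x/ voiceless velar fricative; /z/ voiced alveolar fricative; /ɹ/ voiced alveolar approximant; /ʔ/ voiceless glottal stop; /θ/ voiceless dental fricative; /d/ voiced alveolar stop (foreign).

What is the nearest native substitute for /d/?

/t/ is closest: same manner (stop), place distance 0 (alveolar→alveolar), voicing differs (+1); total 1. Next closest is /b/ at distance 3.

t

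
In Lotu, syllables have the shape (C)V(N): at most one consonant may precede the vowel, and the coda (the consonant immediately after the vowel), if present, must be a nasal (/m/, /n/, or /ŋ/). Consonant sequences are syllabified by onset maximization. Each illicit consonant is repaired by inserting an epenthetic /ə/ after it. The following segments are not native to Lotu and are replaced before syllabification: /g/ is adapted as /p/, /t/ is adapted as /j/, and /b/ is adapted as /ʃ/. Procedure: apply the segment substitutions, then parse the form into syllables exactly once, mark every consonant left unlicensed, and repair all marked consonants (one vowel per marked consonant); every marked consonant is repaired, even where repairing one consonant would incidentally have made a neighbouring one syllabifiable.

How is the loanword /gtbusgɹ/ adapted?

pəjəʃusəpəɹə

Substitution: /g/ → /p/, /t/ → /j/, /b/ → /ʃ/, giving /pjʃuspɹ/.
The consonants /p/, /j/, /s/, /p/, /ɹ/ cannot be parsed into a legal (C)V(N) syllable (only a nasal (/m/, /n/, or /ŋ/) is licensed in coda position; onsets are limited to one consonant).
Each unlicensed consonant becomes the onset of a new syllable: /p/ → /pə/, /j/ → /jə/, /s/ → /sə/, /p/ → /pə/, /ɹ/ → /ɹə/.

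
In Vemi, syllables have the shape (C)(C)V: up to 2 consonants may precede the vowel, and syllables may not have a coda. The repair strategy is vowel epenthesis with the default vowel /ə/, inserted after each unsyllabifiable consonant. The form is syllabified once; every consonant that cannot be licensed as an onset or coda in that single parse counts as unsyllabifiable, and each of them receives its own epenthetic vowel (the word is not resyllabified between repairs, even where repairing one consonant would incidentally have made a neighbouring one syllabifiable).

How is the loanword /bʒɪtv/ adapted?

bʒɪtəvə

The consonants /t/, /v/ cannot be parsed into a legal (C)(C)V syllable (no codas are permitted; onsets may contain at most 2 consonants).
Each unlicensed consonant becomes the onset of a new syllable: /t/ → /tə/, /v/ → /və/.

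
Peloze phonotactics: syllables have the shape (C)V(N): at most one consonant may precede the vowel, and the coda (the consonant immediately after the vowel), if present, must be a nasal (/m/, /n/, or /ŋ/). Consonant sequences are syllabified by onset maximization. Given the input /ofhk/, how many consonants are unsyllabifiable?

3

The consonants /f/, /h/, /k/ cannot be parsed into a legal (C)V(N) syllable (only a nasal (/m/, /n/, or /ŋ/) is licensed in coda position; onsets are limited to one consonant).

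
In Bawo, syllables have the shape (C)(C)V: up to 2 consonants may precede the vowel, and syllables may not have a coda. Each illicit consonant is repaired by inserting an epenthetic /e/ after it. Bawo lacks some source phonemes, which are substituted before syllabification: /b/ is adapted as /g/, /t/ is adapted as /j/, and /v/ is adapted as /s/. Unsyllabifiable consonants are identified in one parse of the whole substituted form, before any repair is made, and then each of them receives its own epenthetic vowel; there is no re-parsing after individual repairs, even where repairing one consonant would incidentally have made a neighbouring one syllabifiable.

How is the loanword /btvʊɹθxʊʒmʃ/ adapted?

Substitution: /b/ → /g/, /t/ → /j/, /v/ → /s/, giving /gjsʊɹθxʊʒmʃ/.
Syllabifying with onset maximization leaves /g/, /ɹ/, /ʒ/, /m/, /ʃ/ stranded (no codas are permitted; onsets may contain at most 2 consonants).
Inserting the epenthetic vowel yields /g/ → /ge/, /ɹ/ → /ɹe/, /ʒ/ → /ʒe/, /m/ → /me/, /ʃ/ → /ʃe/.

gejsʊɹeθxʊʒemeʃe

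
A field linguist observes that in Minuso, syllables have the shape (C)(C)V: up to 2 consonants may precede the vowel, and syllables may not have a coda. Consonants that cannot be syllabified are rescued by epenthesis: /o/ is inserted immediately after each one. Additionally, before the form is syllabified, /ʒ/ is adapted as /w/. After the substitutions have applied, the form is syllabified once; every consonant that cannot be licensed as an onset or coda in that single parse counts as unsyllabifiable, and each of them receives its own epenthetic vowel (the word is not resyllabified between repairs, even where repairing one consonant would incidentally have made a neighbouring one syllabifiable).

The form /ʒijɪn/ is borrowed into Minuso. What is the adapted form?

Substitution: /ʒ/ → /w/, giving /wijɪn/.
Under (C)(C)V, the unsyllabifiable consonants are /n/ (no codas are permitted; onsets may contain at most 2 consonants).
Inserting the epenthetic vowel yields /n/ → /no/.

wijɪno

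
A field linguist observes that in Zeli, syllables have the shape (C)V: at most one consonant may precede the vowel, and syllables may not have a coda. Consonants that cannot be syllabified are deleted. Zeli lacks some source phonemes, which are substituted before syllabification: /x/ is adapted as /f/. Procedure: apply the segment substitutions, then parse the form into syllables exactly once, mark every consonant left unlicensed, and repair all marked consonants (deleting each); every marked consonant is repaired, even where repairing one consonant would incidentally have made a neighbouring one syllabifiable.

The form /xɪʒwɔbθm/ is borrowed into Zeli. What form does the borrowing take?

Substitution: /x/ → /f/, giving /fɪʒwɔbθm/.
Under (C)V, the unsyllabifiable consonants are /ʒ/, /b/, /θ/, /m/ (no codas are permitted; onsets are limited to one consonant).
Deletion applies to /ʒ/, /b/, /θ/, /m/.

fɪwɔ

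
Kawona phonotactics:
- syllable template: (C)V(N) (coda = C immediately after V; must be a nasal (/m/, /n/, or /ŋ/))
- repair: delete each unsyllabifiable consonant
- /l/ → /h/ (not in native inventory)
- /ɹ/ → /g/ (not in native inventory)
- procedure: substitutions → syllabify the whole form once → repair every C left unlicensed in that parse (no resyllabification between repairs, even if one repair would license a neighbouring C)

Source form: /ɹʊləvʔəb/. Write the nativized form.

gʊhəʔə

Substitution: /ɹ/ → /g/, /l/ → /h/, giving /gʊhəvʔəb/.
Syllabifying with onset maximization leaves /v/, /b/ stranded (only a nasal (/m/, /n/, or /ŋ/) is licensed in coda position; onsets are limited to one consonant).
Deletion applies to /v/, /b/.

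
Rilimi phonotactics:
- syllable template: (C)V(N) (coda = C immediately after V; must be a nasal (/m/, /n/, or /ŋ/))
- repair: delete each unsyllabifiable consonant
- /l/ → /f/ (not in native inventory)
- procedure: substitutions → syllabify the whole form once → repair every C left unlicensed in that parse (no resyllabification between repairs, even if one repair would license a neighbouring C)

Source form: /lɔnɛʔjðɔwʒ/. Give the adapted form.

Substitution: /l/ → /f/, giving /fɔnɛʔjðɔwʒ/.
The consonants /ʔ/, /j/, /w/, /ʒ/ cannot be parsed into a legal (C)V(N) syllable (only a nasal (/m/, /n/, or /ŋ/) is licensed in coda position; onsets are limited to one consonant).
Each unlicensed consonant is deleted: /ʔ/, /j/, /w/, /ʒ/.

fɔnɛðɔ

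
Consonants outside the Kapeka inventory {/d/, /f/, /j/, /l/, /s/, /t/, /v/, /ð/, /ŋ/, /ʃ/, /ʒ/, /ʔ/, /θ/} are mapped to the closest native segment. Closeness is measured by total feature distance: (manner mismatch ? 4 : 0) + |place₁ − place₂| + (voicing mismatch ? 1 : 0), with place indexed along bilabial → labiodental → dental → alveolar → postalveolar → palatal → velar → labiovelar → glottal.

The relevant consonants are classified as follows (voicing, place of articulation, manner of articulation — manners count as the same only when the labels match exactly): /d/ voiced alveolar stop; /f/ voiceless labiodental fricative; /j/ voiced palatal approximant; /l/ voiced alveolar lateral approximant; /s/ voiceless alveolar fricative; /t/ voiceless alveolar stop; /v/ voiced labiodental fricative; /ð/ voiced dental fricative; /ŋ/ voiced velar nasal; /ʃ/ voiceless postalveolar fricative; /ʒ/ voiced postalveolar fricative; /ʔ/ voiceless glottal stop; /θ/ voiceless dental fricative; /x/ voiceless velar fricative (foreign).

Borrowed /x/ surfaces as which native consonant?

ʃ

/ʃ/ is closest: same manner (fricative), place distance 2 (velar→postalveolar), same voicing; total 2. Next closest is /s/ at distance 3.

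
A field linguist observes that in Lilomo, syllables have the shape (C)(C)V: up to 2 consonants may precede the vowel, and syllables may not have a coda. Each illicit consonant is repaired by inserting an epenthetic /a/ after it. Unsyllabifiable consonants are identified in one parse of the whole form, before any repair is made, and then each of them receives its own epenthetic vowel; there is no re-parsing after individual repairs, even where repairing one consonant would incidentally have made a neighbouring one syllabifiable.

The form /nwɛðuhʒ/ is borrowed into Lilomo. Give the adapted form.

Under (C)(C)V, the unsyllabifiable consonants are /h/, /ʒ/ (no codas are permitted; onsets may contain at most 2 consonants).
Each unlicensed consonant becomes the onset of a new syllable: /h/ → /ha/, /ʒ/ → /ʒa/.

nwɛðuhaʒa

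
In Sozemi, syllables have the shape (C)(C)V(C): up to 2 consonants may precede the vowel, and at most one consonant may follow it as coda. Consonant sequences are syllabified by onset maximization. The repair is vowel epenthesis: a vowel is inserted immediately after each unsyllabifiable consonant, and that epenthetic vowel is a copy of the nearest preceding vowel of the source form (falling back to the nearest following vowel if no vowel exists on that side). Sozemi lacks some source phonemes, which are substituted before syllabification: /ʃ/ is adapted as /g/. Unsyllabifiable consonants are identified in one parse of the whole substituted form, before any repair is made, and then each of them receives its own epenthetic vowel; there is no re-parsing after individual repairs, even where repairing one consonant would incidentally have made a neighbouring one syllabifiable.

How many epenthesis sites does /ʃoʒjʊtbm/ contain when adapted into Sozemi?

After substitution the input is /goʒjʊtbm/.
The unsyllabifiable consonants are /b/, /m/; each receives one epenthetic vowel.

2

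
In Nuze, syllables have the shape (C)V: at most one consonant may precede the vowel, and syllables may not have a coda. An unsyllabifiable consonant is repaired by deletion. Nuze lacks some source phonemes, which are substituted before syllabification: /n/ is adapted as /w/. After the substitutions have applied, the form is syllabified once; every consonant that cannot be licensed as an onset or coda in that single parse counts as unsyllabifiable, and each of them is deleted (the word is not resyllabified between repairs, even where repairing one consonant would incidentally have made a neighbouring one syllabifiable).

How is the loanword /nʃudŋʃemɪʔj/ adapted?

ʃuʃemɪ

Substitution: /n/ → /w/, giving /wʃudŋʃemɪʔj/.
Syllabifying with onset maximization leaves /w/, /d/, /ŋ/, /ʔ/, /j/ stranded (no codas are permitted; onsets are limited to one consonant).
Each unlicensed consonant is deleted: /w/, /d/, /ŋ/, /ʔ/, /j/.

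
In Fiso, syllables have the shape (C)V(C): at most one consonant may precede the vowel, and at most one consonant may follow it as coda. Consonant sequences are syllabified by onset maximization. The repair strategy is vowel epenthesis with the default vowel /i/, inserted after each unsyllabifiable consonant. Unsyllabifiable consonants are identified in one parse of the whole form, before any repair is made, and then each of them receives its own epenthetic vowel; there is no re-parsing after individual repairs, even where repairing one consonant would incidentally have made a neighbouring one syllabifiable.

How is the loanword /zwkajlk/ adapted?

The consonants /z/, /w/, /l/, /k/ cannot be parsed into a legal (C)V(C) syllable (at most one coda consonant is licensed; onsets are limited to one consonant).
Epenthesis after each stranded consonant: /z/ → /zi/, /w/ → /wi/, /l/ → /li/, /k/ → /ki/.

ziwikajliki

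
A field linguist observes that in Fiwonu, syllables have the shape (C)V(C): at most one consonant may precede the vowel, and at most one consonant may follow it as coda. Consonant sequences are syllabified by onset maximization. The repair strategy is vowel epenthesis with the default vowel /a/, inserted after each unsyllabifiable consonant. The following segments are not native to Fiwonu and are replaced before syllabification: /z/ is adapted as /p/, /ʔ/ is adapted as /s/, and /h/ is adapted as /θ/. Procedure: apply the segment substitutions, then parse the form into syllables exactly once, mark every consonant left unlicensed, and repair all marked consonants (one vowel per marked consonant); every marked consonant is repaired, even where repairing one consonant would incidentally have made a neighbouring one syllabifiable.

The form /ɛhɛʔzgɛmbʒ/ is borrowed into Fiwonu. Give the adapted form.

ɛθɛspagɛmbaʒa

Substitution: /h/ → /θ/, /ʔ/ → /s/, /z/ → /p/, giving /ɛθɛspgɛmbʒ/.
Under (C)V(C), the unsyllabifiable consonants are /p/, /b/, /ʒ/ (at most one coda consonant is licensed; onsets are limited to one consonant).
Inserting the epenthetic vowel yields /p/ → /pa/, /b/ → /ba/, /ʒ/ → /ʒa/.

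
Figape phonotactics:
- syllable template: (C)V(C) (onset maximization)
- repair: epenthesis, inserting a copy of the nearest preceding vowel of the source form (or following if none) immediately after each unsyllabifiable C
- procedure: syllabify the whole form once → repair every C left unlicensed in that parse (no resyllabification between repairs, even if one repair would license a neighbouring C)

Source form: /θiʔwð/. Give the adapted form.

Under (C)V(C), the unsyllabifiable consonants are /w/, /ð/ (at most one coda consonant is licensed; onsets are limited to one consonant).
Inserting the epenthetic vowel yields /w/ → /wi/, /ð/ → /ði/.

θiʔwiði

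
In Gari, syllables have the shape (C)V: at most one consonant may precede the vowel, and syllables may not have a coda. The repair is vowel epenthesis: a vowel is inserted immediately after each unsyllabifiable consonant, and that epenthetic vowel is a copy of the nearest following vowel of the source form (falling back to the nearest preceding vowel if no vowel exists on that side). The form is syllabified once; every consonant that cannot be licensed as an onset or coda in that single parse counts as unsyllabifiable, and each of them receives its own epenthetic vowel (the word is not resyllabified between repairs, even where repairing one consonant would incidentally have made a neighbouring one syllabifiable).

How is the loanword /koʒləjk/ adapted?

Syllabifying with onset maximization leaves /ʒ/, /j/, /k/ stranded (no codas are permitted; onsets are limited to one consonant).
Epenthesis after each stranded consonant: /ʒ/ → /ʒə/, /j/ → /jə/, /k/ → /kə/.

koʒələjəkə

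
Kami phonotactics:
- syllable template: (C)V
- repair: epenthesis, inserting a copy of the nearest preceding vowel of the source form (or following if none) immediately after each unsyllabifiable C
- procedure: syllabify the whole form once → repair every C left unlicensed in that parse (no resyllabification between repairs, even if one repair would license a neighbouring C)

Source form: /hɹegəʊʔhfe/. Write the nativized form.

heɹegəʊʔʊhʊfe

Syllabifying with onset maximization leaves /h/, /ʔ/, /h/ stranded (no codas are permitted; onsets are limited to one consonant).
Epenthesis after each stranded consonant: /h/ → /he/, /ʔ/ → /ʔʊ/, /h/ → /hʊ/.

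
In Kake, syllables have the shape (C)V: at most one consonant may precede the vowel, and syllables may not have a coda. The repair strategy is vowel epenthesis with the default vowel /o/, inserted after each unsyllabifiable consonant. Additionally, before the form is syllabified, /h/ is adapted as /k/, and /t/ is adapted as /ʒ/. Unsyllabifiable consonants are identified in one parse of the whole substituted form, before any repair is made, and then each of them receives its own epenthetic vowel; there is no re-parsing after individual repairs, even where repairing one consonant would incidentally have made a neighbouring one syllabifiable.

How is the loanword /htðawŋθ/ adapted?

Substitution: /h/ → /k/, /t/ → /ʒ/, giving /kʒðawŋθ/.
The consonants /k/, /ʒ/, /w/, /ŋ/, /θ/ cannot be parsed into a legal (C)V syllable (no codas are permitted; onsets are limited to one consonant).
Each unlicensed consonant becomes the onset of a new syllable: /k/ → /ko/, /ʒ/ → /ʒo/, /w/ → /wo/, /ŋ/ → /ŋo/, /θ/ → /θo/.

koʒoðawoŋoθo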